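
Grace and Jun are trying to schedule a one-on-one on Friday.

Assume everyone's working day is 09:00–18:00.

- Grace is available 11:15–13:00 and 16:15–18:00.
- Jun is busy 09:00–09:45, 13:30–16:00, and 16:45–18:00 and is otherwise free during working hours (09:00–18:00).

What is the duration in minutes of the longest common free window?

105 minutes

Jun free within 09:00–18:00: 09:45–13:30, 16:00–16:45.
Grace ∩ Jun: 11:15–13:00, 16:15–16:45.
Common window lengths: 105, 30 min; longest is 105.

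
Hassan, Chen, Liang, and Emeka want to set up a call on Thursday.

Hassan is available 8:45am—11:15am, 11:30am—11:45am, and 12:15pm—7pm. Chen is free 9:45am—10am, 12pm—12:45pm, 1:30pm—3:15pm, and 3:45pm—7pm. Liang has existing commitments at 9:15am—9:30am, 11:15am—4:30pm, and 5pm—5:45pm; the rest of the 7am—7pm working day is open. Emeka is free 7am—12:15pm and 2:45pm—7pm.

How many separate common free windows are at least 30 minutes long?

2

Liang free within 07:00–19:00: 07:00–09:15, 09:30–11:15, 16:30–17:00, 17:45–19:00.
Hassan ∩ Chen: 09:45–10:00, 12:15–12:45, 13:30–15:15, 15:45–19:00.
Hassan ∩ Chen ∩ Liang: 09:45–10:00, 16:30–17:00, 17:45–19:00.
Hassan ∩ Chen ∩ Liang ∩ Emeka: 09:45–10:00, 16:30–17:00, 17:45–19:00.
Windows ≥ 30 min: 16:30–17:00, 17:45–19:00.
That's 2 windows.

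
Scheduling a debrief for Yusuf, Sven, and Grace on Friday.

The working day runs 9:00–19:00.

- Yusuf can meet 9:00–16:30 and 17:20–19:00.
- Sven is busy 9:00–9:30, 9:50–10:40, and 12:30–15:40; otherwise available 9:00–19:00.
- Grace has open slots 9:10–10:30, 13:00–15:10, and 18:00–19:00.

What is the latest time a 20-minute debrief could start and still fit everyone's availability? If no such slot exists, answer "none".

Sven free within 09:00–19:00: 09:30–09:50, 10:40–12:30, 15:40–19:00.
Yusuf ∩ Sven: 09:30–09:50, 10:40–12:30, 15:40–16:30, 17:20–19:00.
Yusuf ∩ Sven ∩ Grace: 09:30–09:50, 18:00–19:00.
Windows ≥ 20 min: 09:30–09:50, 18:00–19:00.
Latest start in the last window 18:00–19:00 is 19:00 − 20 min = 18:40.

18:40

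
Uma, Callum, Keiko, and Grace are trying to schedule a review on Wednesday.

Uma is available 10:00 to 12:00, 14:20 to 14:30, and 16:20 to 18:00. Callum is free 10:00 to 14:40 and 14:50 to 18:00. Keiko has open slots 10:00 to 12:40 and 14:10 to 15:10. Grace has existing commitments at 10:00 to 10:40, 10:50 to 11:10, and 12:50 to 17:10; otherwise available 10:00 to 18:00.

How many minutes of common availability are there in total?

Grace free within 10:00–18:00: 10:40–10:50, 11:10–12:50, 17:10–18:00.
Uma ∩ Callum: 10:00–12:00, 14:20–14:30, 16:20–18:00.
Uma ∩ Callum ∩ Keiko: 10:00–12:00, 14:20–14:30.
Uma ∩ Callum ∩ Keiko ∩ Grace: 10:40–10:50, 11:10–12:00.
Total common minutes: 10 + 50 = 60.

60 minutes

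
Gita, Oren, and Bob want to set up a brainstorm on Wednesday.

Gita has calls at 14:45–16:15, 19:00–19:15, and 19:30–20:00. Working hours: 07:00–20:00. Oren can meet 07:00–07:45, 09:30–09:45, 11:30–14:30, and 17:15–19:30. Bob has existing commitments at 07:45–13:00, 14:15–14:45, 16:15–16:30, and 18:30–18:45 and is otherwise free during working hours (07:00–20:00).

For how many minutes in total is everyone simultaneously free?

Gita free within 07:00–20:00: 07:00–14:45, 16:15–19:00, 19:15–19:30.
Bob free within 07:00–20:00: 07:00–07:45, 13:00–14:15, 14:45–16:15, 16:30–18:30, 18:45–20:00.
Gita ∩ Oren: 07:00–07:45, 09:30–09:45, 11:30–14:30, 17:15–19:00, 19:15–19:30.
Gita ∩ Oren ∩ Bob: 07:00–07:45, 13:00–14:15, 17:15–18:30, 18:45–19:00, 19:15–19:30.
Total common minutes: 45 + 75 + 75 + 15 + 15 = 225.

225 minutes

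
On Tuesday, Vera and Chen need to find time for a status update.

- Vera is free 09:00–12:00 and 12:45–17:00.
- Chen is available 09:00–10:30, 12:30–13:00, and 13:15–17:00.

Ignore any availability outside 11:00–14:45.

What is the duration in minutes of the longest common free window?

Vera ∩ Chen: 09:00–10:30, 12:45–13:00, 13:15–17:00.
Restricted to 11:00–14:45: 12:45–13:00, 13:15–14:45.
Common window lengths: 15, 90 min; longest is 90.

90 minutes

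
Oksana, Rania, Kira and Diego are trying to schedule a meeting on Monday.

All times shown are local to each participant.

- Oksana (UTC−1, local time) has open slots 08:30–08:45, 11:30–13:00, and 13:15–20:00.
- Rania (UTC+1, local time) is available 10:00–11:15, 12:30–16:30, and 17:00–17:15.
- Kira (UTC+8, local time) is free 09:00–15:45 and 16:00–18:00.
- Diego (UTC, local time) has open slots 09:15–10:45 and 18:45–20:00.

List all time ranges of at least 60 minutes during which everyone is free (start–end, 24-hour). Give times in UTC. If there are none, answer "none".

none

Oksana → UTC: 09:30–09:45, 12:30–14:00, 14:15–21:00.
Rania → UTC: 09:00–10:15, 11:30–15:30, 16:00–16:15.
Kira → UTC: 01:00–07:45, 08:00–10:00.
Diego → UTC: 09:15–10:45, 18:45–20:00.
Oksana ∩ Rania: 09:30–09:45, 12:30–14:00, 14:15–15:30, 16:00–16:15.
Oksana ∩ Rania ∩ Kira: 09:30–09:45.
Oksana ∩ Rania ∩ Kira ∩ Diego: 09:30–09:45.
Windows ≥ 60 min: (none).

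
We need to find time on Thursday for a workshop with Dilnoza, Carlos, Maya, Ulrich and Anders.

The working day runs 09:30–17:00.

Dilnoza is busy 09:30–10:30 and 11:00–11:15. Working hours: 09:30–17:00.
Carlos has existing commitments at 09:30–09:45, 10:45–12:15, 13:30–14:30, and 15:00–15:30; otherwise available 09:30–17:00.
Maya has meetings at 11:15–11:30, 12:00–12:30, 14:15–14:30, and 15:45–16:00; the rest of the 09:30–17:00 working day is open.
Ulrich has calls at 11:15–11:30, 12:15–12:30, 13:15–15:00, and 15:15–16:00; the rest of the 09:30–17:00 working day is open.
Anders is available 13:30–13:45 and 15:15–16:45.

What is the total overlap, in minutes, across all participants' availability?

Dilnoza free within 09:30–17:00: 10:30–11:00, 11:15–17:00.
Carlos free within 09:30–17:00: 09:45–10:45, 12:15–13:30, 14:30–15:00, 15:30–17:00.
Maya free within 09:30–17:00: 09:30–11:15, 11:30–12:00, 12:30–14:15, 14:30–15:45, 16:00–17:00.
Ulrich free within 09:30–17:00: 09:30–11:15, 11:30–12:15, 12:30–13:15, 15:00–15:15, 16:00–17:00.
Dilnoza ∩ Carlos: 10:30–10:45, 12:15–13:30, 14:30–15:00, 15:30–17:00.
Dilnoza ∩ Carlos ∩ Maya: 10:30–10:45, 12:30–13:30, 14:30–15:00, 15:30–15:45, 16:00–17:00.
Dilnoza ∩ Carlos ∩ Maya ∩ Ulrich: 10:30–10:45, 12:30–13:15, 16:00–17:00.
Dilnoza ∩ Carlos ∩ Maya ∩ Ulrich ∩ Anders: 16:00–16:45.
Total common minutes: 45.

45 minutes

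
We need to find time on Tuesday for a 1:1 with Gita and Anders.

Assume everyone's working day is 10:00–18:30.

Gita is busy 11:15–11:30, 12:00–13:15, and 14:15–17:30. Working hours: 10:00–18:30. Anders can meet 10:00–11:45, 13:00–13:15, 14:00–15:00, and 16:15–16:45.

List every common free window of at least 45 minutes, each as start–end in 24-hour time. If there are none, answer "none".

10:00–11:15

Gita free within 10:00–18:30: 10:00–11:15, 11:30–12:00, 13:15–14:15, 17:30–18:30.
Gita ∩ Anders: 10:00–11:15, 11:30–11:45, 14:00–14:15.
Windows ≥ 45 min: 10:00–11:15.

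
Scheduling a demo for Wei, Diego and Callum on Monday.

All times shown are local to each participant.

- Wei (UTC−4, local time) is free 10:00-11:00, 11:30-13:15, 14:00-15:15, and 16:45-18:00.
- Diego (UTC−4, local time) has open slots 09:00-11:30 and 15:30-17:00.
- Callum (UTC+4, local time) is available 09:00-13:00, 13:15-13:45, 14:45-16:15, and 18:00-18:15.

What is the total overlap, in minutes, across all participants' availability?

Wei → UTC: 14:00–15:00, 15:30–17:15, 18:00–19:15, 20:45–22:00.
Diego → UTC: 13:00–15:30, 19:30–21:00.
Callum → UTC: 05:00–09:00, 09:15–09:45, 10:45–12:15, 14:00–14:15.
Wei ∩ Diego: 14:00–15:00, 20:45–21:00.
Wei ∩ Diego ∩ Callum: 14:00–14:15.
Total common minutes: 15.

15 minutes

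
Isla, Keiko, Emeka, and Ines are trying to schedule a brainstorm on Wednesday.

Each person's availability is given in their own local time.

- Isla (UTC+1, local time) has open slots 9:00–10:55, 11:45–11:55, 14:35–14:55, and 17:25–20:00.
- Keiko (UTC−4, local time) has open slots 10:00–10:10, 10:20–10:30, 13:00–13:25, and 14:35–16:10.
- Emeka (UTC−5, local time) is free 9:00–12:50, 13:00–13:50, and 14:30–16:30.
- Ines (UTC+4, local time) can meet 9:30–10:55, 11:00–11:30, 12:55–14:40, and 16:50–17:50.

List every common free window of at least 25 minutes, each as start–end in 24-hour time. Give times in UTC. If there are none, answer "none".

none

Isla → UTC: 08:00–09:55, 10:45–10:55, 13:35–13:55, 16:25–19:00.
Keiko → UTC: 14:00–14:10, 14:20–14:30, 17:00–17:25, 18:35–20:10.
Emeka → UTC: 14:00–17:50, 18:00–18:50, 19:30–21:30.
Ines → UTC: 05:30–06:55, 07:00–07:30, 08:55–10:40, 12:50–13:50.
Isla ∩ Keiko: 17:00–17:25, 18:35–19:00.
Isla ∩ Keiko ∩ Emeka: 17:00–17:25, 18:35–18:50.
Isla ∩ Keiko ∩ Emeka ∩ Ines: (none).
Windows ≥ 25 min: (none).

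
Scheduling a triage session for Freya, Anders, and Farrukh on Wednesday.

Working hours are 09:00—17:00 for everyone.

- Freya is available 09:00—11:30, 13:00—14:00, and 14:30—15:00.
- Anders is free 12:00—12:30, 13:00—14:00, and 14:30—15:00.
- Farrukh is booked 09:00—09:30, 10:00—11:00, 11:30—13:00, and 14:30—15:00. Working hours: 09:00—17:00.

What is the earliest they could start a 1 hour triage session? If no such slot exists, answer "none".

Farrukh free within 09:00–17:00: 09:30–10:00, 11:00–11:30, 13:00–14:30, 15:00–17:00.
Freya ∩ Anders: 13:00–14:00, 14:30–15:00.
Freya ∩ Anders ∩ Farrukh: 13:00–14:00.
Windows ≥ 60 min: 13:00–14:00.
Earliest such window starts at 13:00.

13:00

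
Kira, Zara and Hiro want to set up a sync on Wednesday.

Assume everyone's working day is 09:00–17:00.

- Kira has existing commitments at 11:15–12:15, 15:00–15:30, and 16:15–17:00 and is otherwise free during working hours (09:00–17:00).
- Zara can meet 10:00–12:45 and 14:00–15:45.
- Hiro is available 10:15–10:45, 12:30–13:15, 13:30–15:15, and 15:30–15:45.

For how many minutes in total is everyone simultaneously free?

120 minutes

Kira free within 09:00–17:00: 09:00–11:15, 12:15–15:00, 15:30–16:15.
Kira ∩ Zara: 10:00–11:15, 12:15–12:45, 14:00–15:00, 15:30–15:45.
Kira ∩ Zara ∩ Hiro: 10:15–10:45, 12:30–12:45, 14:00–15:00, 15:30–15:45.
Total common minutes: 30 + 15 + 60 + 15 = 120.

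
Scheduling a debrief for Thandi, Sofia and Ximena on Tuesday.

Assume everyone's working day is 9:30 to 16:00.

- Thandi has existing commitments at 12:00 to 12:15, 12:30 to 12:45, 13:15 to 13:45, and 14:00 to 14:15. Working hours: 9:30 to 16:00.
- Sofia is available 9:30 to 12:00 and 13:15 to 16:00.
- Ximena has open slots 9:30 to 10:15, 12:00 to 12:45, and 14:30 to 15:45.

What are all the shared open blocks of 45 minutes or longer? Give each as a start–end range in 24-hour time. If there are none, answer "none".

09:30–10:15, 14:30–15:45

Thandi free within 09:30–16:00: 09:30–12:00, 12:15–12:30, 12:45–13:15, 13:45–14:00, 14:15–16:00.
Thandi ∩ Sofia: 09:30–12:00, 13:45–14:00, 14:15–16:00.
Thandi ∩ Sofia ∩ Ximena: 09:30–10:15, 14:30–15:45.
Windows ≥ 45 min: 09:30–10:15, 14:30–15:45.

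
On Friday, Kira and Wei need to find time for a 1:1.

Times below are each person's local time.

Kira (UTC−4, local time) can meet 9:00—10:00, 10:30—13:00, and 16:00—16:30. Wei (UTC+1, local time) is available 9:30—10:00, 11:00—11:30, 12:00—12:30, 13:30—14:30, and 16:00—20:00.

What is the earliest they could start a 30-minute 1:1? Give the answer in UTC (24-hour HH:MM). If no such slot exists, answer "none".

13:00

Kira → UTC: 13:00–14:00, 14:30–17:00, 20:00–20:30.
Wei → UTC: 08:30–09:00, 10:00–10:30, 11:00–11:30, 12:30–13:30, 15:00–19:00.
Kira ∩ Wei: 13:00–13:30, 15:00–17:00.
Windows ≥ 30 min: 13:00–13:30, 15:00–17:00.
Earliest such window starts at 13:00.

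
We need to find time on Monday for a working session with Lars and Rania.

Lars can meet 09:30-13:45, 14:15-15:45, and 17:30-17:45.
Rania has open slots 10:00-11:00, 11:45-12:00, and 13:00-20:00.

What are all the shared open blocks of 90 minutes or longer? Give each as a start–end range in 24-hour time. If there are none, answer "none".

14:15–15:45

Lars ∩ Rania: 10:00–11:00, 11:45–12:00, 13:00–13:45, 14:15–15:45, 17:30–17:45.
Windows ≥ 90 min: 14:15–15:45.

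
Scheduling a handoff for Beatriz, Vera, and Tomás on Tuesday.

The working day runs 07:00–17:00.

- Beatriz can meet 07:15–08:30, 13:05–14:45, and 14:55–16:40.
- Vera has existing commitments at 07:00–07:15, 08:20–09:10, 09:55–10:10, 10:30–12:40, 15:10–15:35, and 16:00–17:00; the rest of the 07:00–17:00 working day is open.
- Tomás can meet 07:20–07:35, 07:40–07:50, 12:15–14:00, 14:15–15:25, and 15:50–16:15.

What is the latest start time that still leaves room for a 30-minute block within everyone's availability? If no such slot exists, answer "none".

Vera free within 07:00–17:00: 07:15–08:20, 09:10–09:55, 10:10–10:30, 12:40–15:10, 15:35–16:00.
Beatriz ∩ Vera: 07:15–08:20, 13:05–14:45, 14:55–15:10, 15:35–16:00.
Beatriz ∩ Vera ∩ Tomás: 07:20–07:35, 07:40–07:50, 13:05–14:00, 14:15–14:45, 14:55–15:10, 15:50–16:00.
Windows ≥ 30 min: 13:05–14:00, 14:15–14:45.
Latest start in the last window 14:15–14:45 is 14:45 − 30 min = 14:15.

14:15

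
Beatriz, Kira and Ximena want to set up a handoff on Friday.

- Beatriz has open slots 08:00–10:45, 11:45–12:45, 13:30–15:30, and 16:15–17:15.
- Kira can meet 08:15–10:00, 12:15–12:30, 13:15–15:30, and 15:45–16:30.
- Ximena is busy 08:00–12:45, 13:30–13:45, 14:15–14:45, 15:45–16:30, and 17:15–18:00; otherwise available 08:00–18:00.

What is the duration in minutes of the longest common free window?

45 minutes

Ximena free within 08:00–18:00: 12:45–13:30, 13:45–14:15, 14:45–15:45, 16:30–17:15.
Beatriz ∩ Kira: 08:15–10:00, 12:15–12:30, 13:30–15:30, 16:15–16:30.
Beatriz ∩ Kira ∩ Ximena: 13:45–14:15, 14:45–15:30.
Common window lengths: 30, 45 min; longest is 45.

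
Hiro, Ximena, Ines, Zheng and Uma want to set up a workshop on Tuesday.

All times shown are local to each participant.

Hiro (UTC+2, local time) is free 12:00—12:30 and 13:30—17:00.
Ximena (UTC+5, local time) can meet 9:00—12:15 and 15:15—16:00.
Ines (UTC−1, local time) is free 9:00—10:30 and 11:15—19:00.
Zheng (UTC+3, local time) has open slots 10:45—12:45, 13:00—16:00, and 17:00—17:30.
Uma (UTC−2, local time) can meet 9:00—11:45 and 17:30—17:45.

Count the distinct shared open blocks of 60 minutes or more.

Hiro → UTC: 10:00–10:30, 11:30–15:00.
Ximena → UTC: 04:00–07:15, 10:15–11:00.
Ines → UTC: 10:00–11:30, 12:15–20:00.
Zheng → UTC: 07:45–09:45, 10:00–13:00, 14:00–14:30.
Uma → UTC: 11:00–13:45, 19:30–19:45.
Hiro ∩ Ximena: 10:15–10:30.
Hiro ∩ Ximena ∩ Ines: 10:15–10:30.
Hiro ∩ Ximena ∩ Ines ∩ Zheng: 10:15–10:30.
Hiro ∩ Ximena ∩ Ines ∩ Zheng ∩ Uma: (none).
Windows ≥ 60 min: (none).
That's 0 windows.

0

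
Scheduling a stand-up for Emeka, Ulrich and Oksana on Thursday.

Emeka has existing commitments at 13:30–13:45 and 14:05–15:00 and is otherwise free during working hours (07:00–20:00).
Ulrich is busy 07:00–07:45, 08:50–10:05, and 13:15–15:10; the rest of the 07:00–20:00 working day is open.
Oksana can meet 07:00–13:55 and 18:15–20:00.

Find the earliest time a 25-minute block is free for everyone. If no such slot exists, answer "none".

07:45

Emeka free within 07:00–20:00: 07:00–13:30, 13:45–14:05, 15:00–20:00.
Ulrich free within 07:00–20:00: 07:45–08:50, 10:05–13:15, 15:10–20:00.
Emeka ∩ Ulrich: 07:45–08:50, 10:05–13:15, 15:10–20:00.
Emeka ∩ Ulrich ∩ Oksana: 07:45–08:50, 10:05–13:15, 18:15–20:00.
Windows ≥ 25 min: 07:45–08:50, 10:05–13:15, 18:15–20:00.
Earliest such window starts at 07:45.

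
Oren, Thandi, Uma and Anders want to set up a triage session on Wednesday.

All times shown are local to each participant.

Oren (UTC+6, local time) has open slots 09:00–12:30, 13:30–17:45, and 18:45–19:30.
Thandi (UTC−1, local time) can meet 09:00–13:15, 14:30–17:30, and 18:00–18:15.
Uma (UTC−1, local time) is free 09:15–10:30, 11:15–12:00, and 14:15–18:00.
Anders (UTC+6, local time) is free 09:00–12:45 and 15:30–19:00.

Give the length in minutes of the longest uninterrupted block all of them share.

Oren → UTC: 03:00–06:30, 07:30–11:45, 12:45–13:30.
Thandi → UTC: 10:00–14:15, 15:30–18:30, 19:00–19:15.
Uma → UTC: 10:15–11:30, 12:15–13:00, 15:15–19:00.
Anders → UTC: 03:00–06:45, 09:30–13:00.
Oren ∩ Thandi: 10:00–11:45, 12:45–13:30.
Oren ∩ Thandi ∩ Uma: 10:15–11:30, 12:45–13:00.
Oren ∩ Thandi ∩ Uma ∩ Anders: 10:15–11:30, 12:45–13:00.
Common window lengths: 75, 15 min; longest is 75.

75 minutes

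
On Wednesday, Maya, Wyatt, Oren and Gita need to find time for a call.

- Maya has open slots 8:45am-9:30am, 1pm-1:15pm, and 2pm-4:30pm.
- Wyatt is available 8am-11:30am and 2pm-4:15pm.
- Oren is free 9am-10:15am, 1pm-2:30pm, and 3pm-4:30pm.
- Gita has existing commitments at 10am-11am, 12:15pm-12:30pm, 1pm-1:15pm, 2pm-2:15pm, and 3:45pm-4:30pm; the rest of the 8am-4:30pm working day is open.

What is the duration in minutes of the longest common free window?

Gita free within 08:00–16:30: 08:00–10:00, 11:00–12:15, 12:30–13:00, 13:15–14:00, 14:15–15:45.
Maya ∩ Wyatt: 08:45–09:30, 14:00–16:15.
Maya ∩ Wyatt ∩ Oren: 09:00–09:30, 14:00–14:30, 15:00–16:15.
Maya ∩ Wyatt ∩ Oren ∩ Gita: 09:00–09:30, 14:15–14:30, 15:00–15:45.
Common window lengths: 30, 15, 45 min; longest is 45.

45 minutes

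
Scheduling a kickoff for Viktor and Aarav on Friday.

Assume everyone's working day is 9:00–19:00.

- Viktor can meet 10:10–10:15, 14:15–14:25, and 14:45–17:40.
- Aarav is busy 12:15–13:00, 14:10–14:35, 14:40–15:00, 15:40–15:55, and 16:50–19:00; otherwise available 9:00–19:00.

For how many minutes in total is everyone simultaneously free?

100 minutes

Aarav free within 09:00–19:00: 09:00–12:15, 13:00–14:10, 14:35–14:40, 15:00–15:40, 15:55–16:50.
Viktor ∩ Aarav: 10:10–10:15, 15:00–15:40, 15:55–16:50.
Total common minutes: 5 + 40 + 55 = 100.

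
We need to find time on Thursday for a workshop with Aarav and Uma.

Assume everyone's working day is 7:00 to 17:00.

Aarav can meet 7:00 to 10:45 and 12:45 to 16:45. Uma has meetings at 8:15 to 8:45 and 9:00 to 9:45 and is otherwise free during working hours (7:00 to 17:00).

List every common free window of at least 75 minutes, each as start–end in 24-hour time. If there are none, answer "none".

Uma free within 07:00–17:00: 07:00–08:15, 08:45–09:00, 09:45–17:00.
Aarav ∩ Uma: 07:00–08:15, 08:45–09:00, 09:45–10:45, 12:45–16:45.
Windows ≥ 75 min: 07:00–08:15, 12:45–16:45.

07:00–08:15, 12:45–16:45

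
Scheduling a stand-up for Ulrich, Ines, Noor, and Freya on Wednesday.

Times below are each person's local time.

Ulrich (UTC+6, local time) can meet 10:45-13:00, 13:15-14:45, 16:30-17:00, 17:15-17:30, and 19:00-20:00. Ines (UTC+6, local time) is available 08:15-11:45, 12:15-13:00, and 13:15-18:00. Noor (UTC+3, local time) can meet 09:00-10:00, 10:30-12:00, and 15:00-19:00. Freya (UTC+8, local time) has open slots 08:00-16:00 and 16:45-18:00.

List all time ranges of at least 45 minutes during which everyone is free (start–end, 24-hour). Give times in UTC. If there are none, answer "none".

Ulrich → UTC: 04:45–07:00, 07:15–08:45, 10:30–11:00, 11:15–11:30, 13:00–14:00.
Ines → UTC: 02:15–05:45, 06:15–07:00, 07:15–12:00.
Noor → UTC: 06:00–07:00, 07:30–09:00, 12:00–16:00.
Freya → UTC: 00:00–08:00, 08:45–10:00.
Ulrich ∩ Ines: 04:45–05:45, 06:15–07:00, 07:15–08:45, 10:30–11:00, 11:15–11:30.
Ulrich ∩ Ines ∩ Noor: 06:15–07:00, 07:30–08:45.
Ulrich ∩ Ines ∩ Noor ∩ Freya: 06:15–07:00, 07:30–08:00.
Windows ≥ 45 min: 06:15–07:00.

06:15–07:00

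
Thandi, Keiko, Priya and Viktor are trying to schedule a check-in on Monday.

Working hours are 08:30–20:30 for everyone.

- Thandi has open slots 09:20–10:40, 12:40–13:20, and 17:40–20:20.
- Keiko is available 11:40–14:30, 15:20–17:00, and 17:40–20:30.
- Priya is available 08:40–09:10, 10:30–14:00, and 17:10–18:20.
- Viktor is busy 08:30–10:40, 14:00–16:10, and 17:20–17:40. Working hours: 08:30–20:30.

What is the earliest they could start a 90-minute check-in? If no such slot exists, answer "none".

none

Viktor free within 08:30–20:30: 10:40–14:00, 16:10–17:20, 17:40–20:30.
Thandi ∩ Keiko: 12:40–13:20, 17:40–20:20.
Thandi ∩ Keiko ∩ Priya: 12:40–13:20, 17:40–18:20.
Thandi ∩ Keiko ∩ Priya ∩ Viktor: 12:40–13:20, 17:40–18:20.
Windows ≥ 90 min: (none).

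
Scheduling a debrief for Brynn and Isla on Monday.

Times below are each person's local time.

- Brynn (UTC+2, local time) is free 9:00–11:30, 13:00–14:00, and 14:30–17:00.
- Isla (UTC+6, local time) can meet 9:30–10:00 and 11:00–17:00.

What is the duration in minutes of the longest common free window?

Brynn → UTC: 07:00–09:30, 11:00–12:00, 12:30–15:00.
Isla → UTC: 03:30–04:00, 05:00–11:00.
Brynn ∩ Isla: 07:00–09:30.
Single common window of 150 minutes.

150 minutes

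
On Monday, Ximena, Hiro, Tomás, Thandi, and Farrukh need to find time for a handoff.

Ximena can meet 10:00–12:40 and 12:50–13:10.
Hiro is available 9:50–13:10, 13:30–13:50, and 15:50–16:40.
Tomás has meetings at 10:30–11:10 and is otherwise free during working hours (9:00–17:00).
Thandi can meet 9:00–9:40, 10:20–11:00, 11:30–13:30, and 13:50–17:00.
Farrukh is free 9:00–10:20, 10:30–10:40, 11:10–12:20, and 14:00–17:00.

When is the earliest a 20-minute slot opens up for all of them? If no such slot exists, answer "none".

Tomás free within 09:00–17:00: 09:00–10:30, 11:10–17:00.
Ximena ∩ Hiro: 10:00–12:40, 12:50–13:10.
Ximena ∩ Hiro ∩ Tomás: 10:00–10:30, 11:10–12:40, 12:50–13:10.
Ximena ∩ Hiro ∩ Tomás ∩ Thandi: 10:20–10:30, 11:30–12:40, 12:50–13:10.
Ximena ∩ Hiro ∩ Tomás ∩ Thandi ∩ Farrukh: 11:30–12:20.
Windows ≥ 20 min: 11:30–12:20.
Earliest such window starts at 11:30.

11:30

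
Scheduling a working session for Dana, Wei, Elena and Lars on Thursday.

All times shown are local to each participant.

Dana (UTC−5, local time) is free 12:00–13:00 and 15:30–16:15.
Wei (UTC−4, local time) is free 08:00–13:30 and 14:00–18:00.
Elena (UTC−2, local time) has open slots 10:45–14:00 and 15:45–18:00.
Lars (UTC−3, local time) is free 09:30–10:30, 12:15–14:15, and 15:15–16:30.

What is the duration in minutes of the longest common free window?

0 minutes

Dana → UTC: 17:00–18:00, 20:30–21:15.
Wei → UTC: 12:00–17:30, 18:00–22:00.
Elena → UTC: 12:45–16:00, 17:45–20:00.
Lars → UTC: 12:30–13:30, 15:15–17:15, 18:15–19:30.
Dana ∩ Wei: 17:00–17:30, 20:30–21:15.
Dana ∩ Wei ∩ Elena: (none).
Dana ∩ Wei ∩ Elena ∩ Lars: (none).
No common window.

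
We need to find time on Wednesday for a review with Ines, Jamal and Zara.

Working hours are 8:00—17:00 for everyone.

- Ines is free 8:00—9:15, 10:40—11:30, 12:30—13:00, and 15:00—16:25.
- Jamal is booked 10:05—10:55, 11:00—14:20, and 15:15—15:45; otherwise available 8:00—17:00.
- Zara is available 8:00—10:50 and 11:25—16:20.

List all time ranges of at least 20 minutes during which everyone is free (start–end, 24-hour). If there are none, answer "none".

Jamal free within 08:00–17:00: 08:00–10:05, 10:55–11:00, 14:20–15:15, 15:45–17:00.
Ines ∩ Jamal: 08:00–09:15, 10:55–11:00, 15:00–15:15, 15:45–16:25.
Ines ∩ Jamal ∩ Zara: 08:00–09:15, 15:00–15:15, 15:45–16:20.
Windows ≥ 20 min: 08:00–09:15, 15:45–16:20.

08:00–09:15, 15:45–16:20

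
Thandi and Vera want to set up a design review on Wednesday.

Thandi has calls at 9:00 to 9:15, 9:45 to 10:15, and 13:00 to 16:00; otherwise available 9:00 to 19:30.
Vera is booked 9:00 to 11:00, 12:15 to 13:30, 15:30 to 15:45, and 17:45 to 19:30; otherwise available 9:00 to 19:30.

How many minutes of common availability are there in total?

Thandi free within 09:00–19:30: 09:15–09:45, 10:15–13:00, 16:00–19:30.
Vera free within 09:00–19:30: 11:00–12:15, 13:30–15:30, 15:45–17:45.
Thandi ∩ Vera: 11:00–12:15, 16:00–17:45.
Total common minutes: 75 + 105 = 180.

180 minutes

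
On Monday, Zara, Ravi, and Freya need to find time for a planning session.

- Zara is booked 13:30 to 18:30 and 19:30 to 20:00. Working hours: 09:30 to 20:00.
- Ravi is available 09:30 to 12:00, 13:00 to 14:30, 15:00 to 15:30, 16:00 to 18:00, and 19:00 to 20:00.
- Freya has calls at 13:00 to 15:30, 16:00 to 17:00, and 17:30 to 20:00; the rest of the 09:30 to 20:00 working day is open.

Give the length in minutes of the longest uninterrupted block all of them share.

Zara free within 09:30–20:00: 09:30–13:30, 18:30–19:30.
Freya free within 09:30–20:00: 09:30–13:00, 15:30–16:00, 17:00–17:30.
Zara ∩ Ravi: 09:30–12:00, 13:00–13:30, 19:00–19:30.
Zara ∩ Ravi ∩ Freya: 09:30–12:00.
Single common window of 150 minutes.

150 minutes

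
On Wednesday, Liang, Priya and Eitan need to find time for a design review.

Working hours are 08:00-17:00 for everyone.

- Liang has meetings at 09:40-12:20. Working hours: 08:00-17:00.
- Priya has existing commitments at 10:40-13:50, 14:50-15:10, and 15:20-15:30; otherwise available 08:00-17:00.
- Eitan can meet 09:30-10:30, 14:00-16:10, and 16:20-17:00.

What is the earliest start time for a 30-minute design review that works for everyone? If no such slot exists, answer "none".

Liang free within 08:00–17:00: 08:00–09:40, 12:20–17:00.
Priya free within 08:00–17:00: 08:00–10:40, 13:50–14:50, 15:10–15:20, 15:30–17:00.
Liang ∩ Priya: 08:00–09:40, 13:50–14:50, 15:10–15:20, 15:30–17:00.
Liang ∩ Priya ∩ Eitan: 09:30–09:40, 14:00–14:50, 15:10–15:20, 15:30–16:10, 16:20–17:00.
Windows ≥ 30 min: 14:00–14:50, 15:30–16:10, 16:20–17:00.
Earliest such window starts at 14:00.

14:00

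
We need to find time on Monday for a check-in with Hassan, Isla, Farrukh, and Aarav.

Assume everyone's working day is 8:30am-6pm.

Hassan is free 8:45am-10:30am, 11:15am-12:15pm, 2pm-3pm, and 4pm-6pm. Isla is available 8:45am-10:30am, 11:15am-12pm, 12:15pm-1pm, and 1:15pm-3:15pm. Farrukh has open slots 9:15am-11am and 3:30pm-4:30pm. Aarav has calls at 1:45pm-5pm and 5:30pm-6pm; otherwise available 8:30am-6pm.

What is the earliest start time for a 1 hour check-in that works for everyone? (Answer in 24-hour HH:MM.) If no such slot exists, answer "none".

Aarav free within 08:30–18:00: 08:30–13:45, 17:00–17:30.
Hassan ∩ Isla: 08:45–10:30, 11:15–12:00, 14:00–15:00.
Hassan ∩ Isla ∩ Farrukh: 09:15–10:30.
Hassan ∩ Isla ∩ Farrukh ∩ Aarav: 09:15–10:30.
Windows ≥ 60 min: 09:15–10:30.
Earliest such window starts at 09:15.

09:15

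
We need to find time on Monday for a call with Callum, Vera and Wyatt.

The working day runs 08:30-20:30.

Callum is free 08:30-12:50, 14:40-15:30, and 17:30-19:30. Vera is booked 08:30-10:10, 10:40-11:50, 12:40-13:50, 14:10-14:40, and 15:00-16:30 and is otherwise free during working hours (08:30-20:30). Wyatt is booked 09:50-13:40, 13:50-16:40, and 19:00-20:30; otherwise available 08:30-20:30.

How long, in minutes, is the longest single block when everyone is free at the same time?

Vera free within 08:30–20:30: 10:10–10:40, 11:50–12:40, 13:50–14:10, 14:40–15:00, 16:30–20:30.
Wyatt free within 08:30–20:30: 08:30–09:50, 13:40–13:50, 16:40–19:00.
Callum ∩ Vera: 10:10–10:40, 11:50–12:40, 14:40–15:00, 17:30–19:30.
Callum ∩ Vera ∩ Wyatt: 17:30–19:00.
Single common window of 90 minutes.

90 minutes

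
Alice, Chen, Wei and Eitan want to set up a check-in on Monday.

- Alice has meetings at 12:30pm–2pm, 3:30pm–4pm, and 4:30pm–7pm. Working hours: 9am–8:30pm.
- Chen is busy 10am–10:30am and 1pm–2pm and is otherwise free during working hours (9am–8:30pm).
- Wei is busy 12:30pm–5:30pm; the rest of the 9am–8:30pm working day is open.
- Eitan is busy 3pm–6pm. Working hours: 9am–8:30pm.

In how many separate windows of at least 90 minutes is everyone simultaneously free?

Alice free within 09:00–20:30: 09:00–12:30, 14:00–15:30, 16:00–16:30, 19:00–20:30.
Chen free within 09:00–20:30: 09:00–10:00, 10:30–13:00, 14:00–20:30.
Wei free within 09:00–20:30: 09:00–12:30, 17:30–20:30.
Eitan free within 09:00–20:30: 09:00–15:00, 18:00–20:30.
Alice ∩ Chen: 09:00–10:00, 10:30–12:30, 14:00–15:30, 16:00–16:30, 19:00–20:30.
Alice ∩ Chen ∩ Wei: 09:00–10:00, 10:30–12:30, 19:00–20:30.
Alice ∩ Chen ∩ Wei ∩ Eitan: 09:00–10:00, 10:30–12:30, 19:00–20:30.
Windows ≥ 90 min: 10:30–12:30, 19:00–20:30.
That's 2 windows.

2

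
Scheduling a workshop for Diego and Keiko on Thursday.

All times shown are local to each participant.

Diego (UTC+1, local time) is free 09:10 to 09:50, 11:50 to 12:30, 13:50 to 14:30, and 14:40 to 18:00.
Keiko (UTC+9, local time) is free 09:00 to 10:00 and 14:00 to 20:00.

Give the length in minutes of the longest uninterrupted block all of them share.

Diego → UTC: 08:10–08:50, 10:50–11:30, 12:50–13:30, 13:40–17:00.
Keiko → UTC: 00:00–01:00, 05:00–11:00.
Diego ∩ Keiko: 08:10–08:50, 10:50–11:00.
Common window lengths: 40, 10 min; longest is 40.

40 minutes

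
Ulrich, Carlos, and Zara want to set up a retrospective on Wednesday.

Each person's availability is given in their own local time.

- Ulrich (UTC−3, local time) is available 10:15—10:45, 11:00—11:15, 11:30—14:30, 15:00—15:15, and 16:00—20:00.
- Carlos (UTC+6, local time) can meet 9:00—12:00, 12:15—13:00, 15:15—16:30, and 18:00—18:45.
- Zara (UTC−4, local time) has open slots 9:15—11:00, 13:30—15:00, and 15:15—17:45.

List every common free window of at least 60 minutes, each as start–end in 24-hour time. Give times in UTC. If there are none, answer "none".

Ulrich → UTC: 13:15–13:45, 14:00–14:15, 14:30–17:30, 18:00–18:15, 19:00–23:00.
Carlos → UTC: 03:00–06:00, 06:15–07:00, 09:15–10:30, 12:00–12:45.
Zara → UTC: 13:15–15:00, 17:30–19:00, 19:15–21:45.
Ulrich ∩ Carlos: (none).
Ulrich ∩ Carlos ∩ Zara: (none).
Windows ≥ 60 min: (none).

none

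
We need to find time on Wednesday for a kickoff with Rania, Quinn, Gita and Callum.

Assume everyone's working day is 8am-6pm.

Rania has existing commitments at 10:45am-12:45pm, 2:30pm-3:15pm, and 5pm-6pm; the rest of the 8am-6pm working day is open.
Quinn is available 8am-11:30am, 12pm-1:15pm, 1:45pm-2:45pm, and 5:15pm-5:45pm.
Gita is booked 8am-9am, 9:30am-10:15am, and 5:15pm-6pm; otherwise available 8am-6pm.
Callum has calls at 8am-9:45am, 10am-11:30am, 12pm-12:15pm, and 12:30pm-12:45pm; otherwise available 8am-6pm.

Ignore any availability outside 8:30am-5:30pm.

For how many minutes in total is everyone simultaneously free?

75 minutes

Rania free within 08:00–18:00: 08:00–10:45, 12:45–14:30, 15:15–17:00.
Gita free within 08:00–18:00: 09:00–09:30, 10:15–17:15.
Callum free within 08:00–18:00: 09:45–10:00, 11:30–12:00, 12:15–12:30, 12:45–18:00.
Rania ∩ Quinn: 08:00–10:45, 12:45–13:15, 13:45–14:30.
Rania ∩ Quinn ∩ Gita: 09:00–09:30, 10:15–10:45, 12:45–13:15, 13:45–14:30.
Rania ∩ Quinn ∩ Gita ∩ Callum: 12:45–13:15, 13:45–14:30.
Restricted to 08:30–17:30: 12:45–13:15, 13:45–14:30.
Total common minutes: 30 + 45 = 75.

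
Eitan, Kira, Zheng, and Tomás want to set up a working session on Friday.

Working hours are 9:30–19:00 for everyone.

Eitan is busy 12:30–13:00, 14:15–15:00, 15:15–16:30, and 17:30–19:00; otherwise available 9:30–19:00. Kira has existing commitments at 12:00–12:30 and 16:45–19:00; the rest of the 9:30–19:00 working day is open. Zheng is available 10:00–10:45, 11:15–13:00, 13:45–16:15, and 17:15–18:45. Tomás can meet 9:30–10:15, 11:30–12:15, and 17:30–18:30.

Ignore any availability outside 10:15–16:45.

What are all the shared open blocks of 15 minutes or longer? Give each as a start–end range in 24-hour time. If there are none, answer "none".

11:30–12:00

Eitan free within 09:30–19:00: 09:30–12:30, 13:00–14:15, 15:00–15:15, 16:30–17:30.
Kira free within 09:30–19:00: 09:30–12:00, 12:30–16:45.
Eitan ∩ Kira: 09:30–12:00, 13:00–14:15, 15:00–15:15, 16:30–16:45.
Eitan ∩ Kira ∩ Zheng: 10:00–10:45, 11:15–12:00, 13:45–14:15, 15:00–15:15.
Eitan ∩ Kira ∩ Zheng ∩ Tomás: 10:00–10:15, 11:30–12:00.
Restricted to 10:15–16:45: 11:30–12:00.
Windows ≥ 15 min: 11:30–12:00.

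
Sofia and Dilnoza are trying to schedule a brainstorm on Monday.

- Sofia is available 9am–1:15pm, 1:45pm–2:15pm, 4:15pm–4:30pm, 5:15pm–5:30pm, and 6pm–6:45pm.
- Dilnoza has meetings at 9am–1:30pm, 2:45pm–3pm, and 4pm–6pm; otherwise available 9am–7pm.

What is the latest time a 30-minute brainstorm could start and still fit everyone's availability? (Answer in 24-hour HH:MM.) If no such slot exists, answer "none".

Dilnoza free within 09:00–19:00: 13:30–14:45, 15:00–16:00, 18:00–19:00.
Sofia ∩ Dilnoza: 13:45–14:15, 18:00–18:45.
Windows ≥ 30 min: 13:45–14:15, 18:00–18:45.
Latest start in the last window 18:00–18:45 is 18:45 − 30 min = 18:15.

18:15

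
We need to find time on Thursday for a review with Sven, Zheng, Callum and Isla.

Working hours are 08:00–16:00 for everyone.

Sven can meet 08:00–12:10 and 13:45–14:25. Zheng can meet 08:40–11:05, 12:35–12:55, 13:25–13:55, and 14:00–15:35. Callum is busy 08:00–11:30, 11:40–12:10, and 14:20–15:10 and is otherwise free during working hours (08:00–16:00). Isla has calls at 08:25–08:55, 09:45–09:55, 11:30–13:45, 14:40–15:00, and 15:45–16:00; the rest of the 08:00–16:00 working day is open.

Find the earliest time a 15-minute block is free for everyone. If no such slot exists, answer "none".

14:00

Callum free within 08:00–16:00: 11:30–11:40, 12:10–14:20, 15:10–16:00.
Isla free within 08:00–16:00: 08:00–08:25, 08:55–09:45, 09:55–11:30, 13:45–14:40, 15:00–15:45.
Sven ∩ Zheng: 08:40–11:05, 13:45–13:55, 14:00–14:25.
Sven ∩ Zheng ∩ Callum: 13:45–13:55, 14:00–14:20.
Sven ∩ Zheng ∩ Callum ∩ Isla: 13:45–13:55, 14:00–14:20.
Windows ≥ 15 min: 14:00–14:20.
Earliest such window starts at 14:00.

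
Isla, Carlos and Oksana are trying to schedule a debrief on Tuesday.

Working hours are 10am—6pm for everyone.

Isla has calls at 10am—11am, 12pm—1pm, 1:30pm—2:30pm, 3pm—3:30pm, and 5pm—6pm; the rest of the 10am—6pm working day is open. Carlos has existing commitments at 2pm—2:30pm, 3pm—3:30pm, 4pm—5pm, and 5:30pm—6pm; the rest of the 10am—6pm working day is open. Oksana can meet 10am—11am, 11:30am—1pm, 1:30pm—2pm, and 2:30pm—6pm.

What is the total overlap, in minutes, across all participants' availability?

Isla free within 10:00–18:00: 11:00–12:00, 13:00–13:30, 14:30–15:00, 15:30–17:00.
Carlos free within 10:00–18:00: 10:00–14:00, 14:30–15:00, 15:30–16:00, 17:00–17:30.
Isla ∩ Carlos: 11:00–12:00, 13:00–13:30, 14:30–15:00, 15:30–16:00.
Isla ∩ Carlos ∩ Oksana: 11:30–12:00, 14:30–15:00, 15:30–16:00.
Total common minutes: 30 + 30 + 30 = 90.

90 minutes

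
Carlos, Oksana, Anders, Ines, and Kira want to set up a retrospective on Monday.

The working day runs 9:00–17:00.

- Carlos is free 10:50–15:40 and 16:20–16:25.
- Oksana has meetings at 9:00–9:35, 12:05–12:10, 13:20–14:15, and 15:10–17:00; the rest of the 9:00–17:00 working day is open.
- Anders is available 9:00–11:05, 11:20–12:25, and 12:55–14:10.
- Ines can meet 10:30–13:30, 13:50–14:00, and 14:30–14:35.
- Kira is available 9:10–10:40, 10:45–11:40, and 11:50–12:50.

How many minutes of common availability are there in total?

Oksana free within 09:00–17:00: 09:35–12:05, 12:10–13:20, 14:15–15:10.
Carlos ∩ Oksana: 10:50–12:05, 12:10–13:20, 14:15–15:10.
Carlos ∩ Oksana ∩ Anders: 10:50–11:05, 11:20–12:05, 12:10–12:25, 12:55–13:20.
Carlos ∩ Oksana ∩ Anders ∩ Ines: 10:50–11:05, 11:20–12:05, 12:10–12:25, 12:55–13:20.
Carlos ∩ Oksana ∩ Anders ∩ Ines ∩ Kira: 10:50–11:05, 11:20–11:40, 11:50–12:05, 12:10–12:25.
Total common minutes: 15 + 20 + 15 + 15 = 65.

65 minutes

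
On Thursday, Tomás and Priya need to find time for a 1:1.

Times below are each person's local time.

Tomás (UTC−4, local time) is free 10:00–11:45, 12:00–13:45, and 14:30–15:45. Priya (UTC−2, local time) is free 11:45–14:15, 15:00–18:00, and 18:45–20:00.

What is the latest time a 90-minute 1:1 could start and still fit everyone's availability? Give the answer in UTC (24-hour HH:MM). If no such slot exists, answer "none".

14:15

Tomás → UTC: 14:00–15:45, 16:00–17:45, 18:30–19:45.
Priya → UTC: 13:45–16:15, 17:00–20:00, 20:45–22:00.
Tomás ∩ Priya: 14:00–15:45, 16:00–16:15, 17:00–17:45, 18:30–19:45.
Windows ≥ 90 min: 14:00–15:45.
Latest start in the last window 14:00–15:45 is 15:45 − 90 min = 14:15.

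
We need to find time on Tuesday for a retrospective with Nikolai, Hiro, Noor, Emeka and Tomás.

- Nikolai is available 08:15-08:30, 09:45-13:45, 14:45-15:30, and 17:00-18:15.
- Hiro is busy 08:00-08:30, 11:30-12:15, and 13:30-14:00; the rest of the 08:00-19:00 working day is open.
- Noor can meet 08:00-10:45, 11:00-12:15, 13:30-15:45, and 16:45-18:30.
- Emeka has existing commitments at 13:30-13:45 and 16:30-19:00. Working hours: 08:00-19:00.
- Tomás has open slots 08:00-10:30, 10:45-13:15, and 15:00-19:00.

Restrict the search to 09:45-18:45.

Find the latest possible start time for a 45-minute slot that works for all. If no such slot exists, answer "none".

Hiro free within 08:00–19:00: 08:30–11:30, 12:15–13:30, 14:00–19:00.
Emeka free within 08:00–19:00: 08:00–13:30, 13:45–16:30.
Nikolai ∩ Hiro: 09:45–11:30, 12:15–13:30, 14:45–15:30, 17:00–18:15.
Nikolai ∩ Hiro ∩ Noor: 09:45–10:45, 11:00–11:30, 14:45–15:30, 17:00–18:15.
Nikolai ∩ Hiro ∩ Noor ∩ Emeka: 09:45–10:45, 11:00–11:30, 14:45–15:30.
Nikolai ∩ Hiro ∩ Noor ∩ Emeka ∩ Tomás: 09:45–10:30, 11:00–11:30, 15:00–15:30.
Restricted to 09:45–18:45: 09:45–10:30, 11:00–11:30, 15:00–15:30.
Windows ≥ 45 min: 09:45–10:30.
Latest start in the last window 09:45–10:30 is 10:30 − 45 min = 09:45.

09:45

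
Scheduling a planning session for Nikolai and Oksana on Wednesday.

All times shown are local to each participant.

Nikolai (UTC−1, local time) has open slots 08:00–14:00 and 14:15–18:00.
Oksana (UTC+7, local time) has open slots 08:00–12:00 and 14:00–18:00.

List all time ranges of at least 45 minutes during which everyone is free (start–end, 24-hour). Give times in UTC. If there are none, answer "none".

09:00–11:00

Nikolai → UTC: 09:00–15:00, 15:15–19:00.
Oksana → UTC: 01:00–05:00, 07:00–11:00.
Nikolai ∩ Oksana: 09:00–11:00.
Windows ≥ 45 min: 09:00–11:00.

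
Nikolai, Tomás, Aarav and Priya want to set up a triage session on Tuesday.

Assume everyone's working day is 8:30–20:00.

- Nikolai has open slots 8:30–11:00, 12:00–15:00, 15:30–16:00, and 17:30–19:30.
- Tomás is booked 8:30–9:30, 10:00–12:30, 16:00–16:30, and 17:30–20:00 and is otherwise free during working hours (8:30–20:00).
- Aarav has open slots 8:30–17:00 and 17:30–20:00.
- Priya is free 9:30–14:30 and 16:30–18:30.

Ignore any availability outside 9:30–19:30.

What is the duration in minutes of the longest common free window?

Tomás free within 08:30–20:00: 09:30–10:00, 12:30–16:00, 16:30–17:30.
Nikolai ∩ Tomás: 09:30–10:00, 12:30–15:00, 15:30–16:00.
Nikolai ∩ Tomás ∩ Aarav: 09:30–10:00, 12:30–15:00, 15:30–16:00.
Nikolai ∩ Tomás ∩ Aarav ∩ Priya: 09:30–10:00, 12:30–14:30.
Restricted to 09:30–19:30: 09:30–10:00, 12:30–14:30.
Common window lengths: 30, 120 min; longest is 120.

120 minutes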